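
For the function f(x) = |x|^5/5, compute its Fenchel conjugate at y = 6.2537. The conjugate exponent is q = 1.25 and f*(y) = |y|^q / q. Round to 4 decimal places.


The conjugate exponent q satisfies 1/p + 1/q = 1.
p = 5, so q = 5/(5 - 1) = 1.25
|y|^q = 6.2537^1.25 = 9.8894
f*(6.2537) = 9.8894 / 1.25 = 7.9115


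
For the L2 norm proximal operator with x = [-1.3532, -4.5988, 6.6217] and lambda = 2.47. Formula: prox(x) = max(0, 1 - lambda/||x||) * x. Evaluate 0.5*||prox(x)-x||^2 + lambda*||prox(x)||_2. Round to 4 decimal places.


Step 1: Compute ||x||.
||x|| = 8.1748
Step 2: Compute scaling factor.
scale = max(0, 1 - 2.47/8.1748) = 0.6979
Step 3: prox(x) = [-0.9443, -3.2093, 4.621]
||prox(x)|| = 5.7048
Step 4: Proximal objective.
0.5*||prox-x||^2 = 3.0505
lambda*||prox|| = 14.0909
Total = 17.1413


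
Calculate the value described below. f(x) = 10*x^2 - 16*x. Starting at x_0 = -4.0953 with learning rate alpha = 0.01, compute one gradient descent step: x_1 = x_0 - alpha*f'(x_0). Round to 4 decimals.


We compute the gradient at x_0 and apply the update.
f'(x) = 20*x - 16
f'(-4.0953) = 20*-4.0953 - 16 = -97.906
x_1 = -4.0953 - 0.01*-97.906 = -3.1162


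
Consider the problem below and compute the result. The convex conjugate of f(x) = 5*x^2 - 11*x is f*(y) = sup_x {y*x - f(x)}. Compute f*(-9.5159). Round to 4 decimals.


f*(y) = sup_x {y*x - a*x^2 - b*x} = sup_x {(y-b)*x - a*x^2}
FOC: (y - b) - 2a*x = 0 => x* = (y - b)/(2a)
x* = (-9.5159 + 11)/(2*5) = 0.1484
f*(-9.5159) = (y-b)^2/(4a) = (-9.5159 + 11)^2/(4*5)
= 2.2026/20 = 0.1101


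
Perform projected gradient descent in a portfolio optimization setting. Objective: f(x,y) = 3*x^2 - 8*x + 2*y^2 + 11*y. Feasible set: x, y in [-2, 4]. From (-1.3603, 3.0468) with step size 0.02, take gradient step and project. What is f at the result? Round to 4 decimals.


Step 1: Compute gradient at (-1.3603, 3.0468).
grad_x = 2*3*-1.3603 - 8 = -16.1618
grad_y = 2*2*3.0468 + 11 = 23.1872
Step 2: Gradient step.
x_raw = -1.3603 - 0.02*-16.1618 = -1.0371
y_raw = 3.0468 - 0.02*23.1872 = 2.5831
Step 3: Project onto [-2, 4].
x_proj = clip(-1.0371) = -1.0371
y_proj = clip(2.5831) = 2.5831
Step 4: Evaluate f.
f(-1.0371, 2.5831) = 53.281


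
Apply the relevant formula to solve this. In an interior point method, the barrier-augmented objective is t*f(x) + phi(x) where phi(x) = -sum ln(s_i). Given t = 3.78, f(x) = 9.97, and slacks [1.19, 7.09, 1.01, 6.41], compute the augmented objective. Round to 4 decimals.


Step 1: Compute log-barrier.
ln values: [0.174, 1.9587, 0.01, 1.8579]
phi = -(0.174 + 1.9587 + 0.01 + 1.8579) = -4.0004
Step 2: Compute augmented objective.
t*f(x) = 3.78*9.97 = 37.6866
Total = 37.6866 - 4.0004 = 33.6862


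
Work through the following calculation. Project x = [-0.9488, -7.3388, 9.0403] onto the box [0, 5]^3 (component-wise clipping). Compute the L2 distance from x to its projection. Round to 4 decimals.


Project each component onto [0, 5].
clip(-0.9488) = 0.0, clip(-7.3388) = 0.0, clip(9.0403) = 5.0
Projection = [0.0, 0.0, 5.0]
Squared diffs: [0.9002, 53.858, 16.324]
Distance = sqrt(71.0822) = 8.431


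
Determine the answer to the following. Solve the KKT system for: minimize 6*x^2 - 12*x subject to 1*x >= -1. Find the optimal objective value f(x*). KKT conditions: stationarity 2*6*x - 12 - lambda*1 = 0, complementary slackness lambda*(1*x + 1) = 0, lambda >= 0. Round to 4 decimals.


Step 1: Try lambda = 0 (constraint inactive).
Stationarity: 2*6*x - 12 = 0
x* = 12/(2*6) = 1.0
Check constraint: 1*1.0 = 1.0 >= -1 -- satisfied.
Step 2: Compute optimal value.
f(x*) = 6*1.0^2 - 12*1.0 = -6.0


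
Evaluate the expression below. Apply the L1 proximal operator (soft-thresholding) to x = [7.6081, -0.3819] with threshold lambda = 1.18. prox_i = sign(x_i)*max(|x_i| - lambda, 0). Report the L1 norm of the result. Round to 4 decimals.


Soft-thresholding with lambda = 1.18:
prox(7.6081) = sign(7.6081)*max(|7.6081| - 1.18, 0) = 6.4281
prox(-0.3819) = sign(-0.3819)*max(|-0.3819| - 1.18, 0) = 0.0
prox(x) = [6.4281, 0.0]
||prox(x)||_1 = 6.4281 + 0.0 = 6.4281


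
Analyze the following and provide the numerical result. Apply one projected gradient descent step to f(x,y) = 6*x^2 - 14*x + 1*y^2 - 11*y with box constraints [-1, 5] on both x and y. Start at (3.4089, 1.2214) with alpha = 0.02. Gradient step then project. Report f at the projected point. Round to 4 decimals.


Step 1: Compute gradient at (3.4089, 1.2214).
grad_x = 2*6*3.4089 - 14 = 26.9068
grad_y = 2*1*1.2214 - 11 = -8.5572
Step 2: Gradient step.
x_raw = 3.4089 - 0.02*26.9068 = 2.8708
y_raw = 1.2214 - 0.02*-8.5572 = 1.3925
Step 3: Project onto [-1, 5].
x_proj = clip(2.8708) = 2.8708
y_proj = clip(1.3925) = 1.3925
Step 4: Evaluate f.
f(2.8708, 1.3925) = -4.1218


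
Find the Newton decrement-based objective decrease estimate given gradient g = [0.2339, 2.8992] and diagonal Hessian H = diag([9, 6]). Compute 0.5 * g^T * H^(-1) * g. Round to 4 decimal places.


Step 1: H is diagonal, so H^(-1) * g = [0.026, 0.4832].
Step 2: g^T H^(-1) g = sum_i g_i^2 / H_ii
  = (0.2339)^2/9 + (2.8992)^2/6
  = 0.0061 + 1.4009 = 1.407
Step 3: Objective decrease = 0.5 * g^T H^(-1) g = 0.7035


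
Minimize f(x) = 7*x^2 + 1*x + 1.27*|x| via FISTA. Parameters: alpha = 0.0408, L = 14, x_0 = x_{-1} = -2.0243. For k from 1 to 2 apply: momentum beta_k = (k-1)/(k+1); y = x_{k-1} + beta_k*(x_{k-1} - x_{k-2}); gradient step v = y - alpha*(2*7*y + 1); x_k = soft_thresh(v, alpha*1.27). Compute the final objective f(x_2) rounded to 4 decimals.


FISTA on f(x) = 7*x^2 + 1*x + 1.27*|x|
L = 14, alpha = 0.0408
Iteration 1: beta = 0.0, y = -2.0243 + 0.0*(-2.0243 + 2.0243) = -2.0243
  grad(y) = -27.3402, v = y - alpha*grad = -0.9088
  prox(v) = soft_thresh(-0.9088, 0.0518) = -0.857
Iteration 2: beta = 0.3333, y = -0.857 + 0.3333*(-0.857 + 2.0243) = -0.4679
  grad(y) = -5.5507, v = y - alpha*grad = -0.2414
  prox(v) = soft_thresh(-0.2414, 0.0518) = -0.1896
f(x_2) = 7*(-0.1896)^2 + 1*(-0.1896) + 1.27*|-0.1896| = 0.3029


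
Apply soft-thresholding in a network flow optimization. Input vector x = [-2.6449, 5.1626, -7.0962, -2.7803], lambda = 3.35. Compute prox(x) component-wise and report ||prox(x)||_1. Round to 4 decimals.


Soft-thresholding with lambda = 3.35:
prox(-2.6449) = sign(-2.6449)*max(|-2.6449| - 3.35, 0) = 0.0
prox(5.1626) = sign(5.1626)*max(|5.1626| - 3.35, 0) = 1.8126
prox(-7.0962) = sign(-7.0962)*max(|-7.0962| - 3.35, 0) = -3.7462
prox(-2.7803) = sign(-2.7803)*max(|-2.7803| - 3.35, 0) = 0.0
prox(x) = [0.0, 1.8126, -3.7462, 0.0]
||prox(x)||_1 = 0.0 + 1.8126 + 3.7462 + 0.0 = 5.5588


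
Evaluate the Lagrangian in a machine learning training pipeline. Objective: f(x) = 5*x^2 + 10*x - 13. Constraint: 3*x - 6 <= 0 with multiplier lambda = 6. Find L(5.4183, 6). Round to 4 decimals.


Step 1: Evaluate f(x).
f(5.4183) = 5*5.4183^2 + 10*5.4183 - 13 = 187.9729
Step 2: Evaluate g(x).
g(5.4183) = 3*5.4183 - 6 = 10.2549
Step 3: Compute Lagrangian.
L = 187.9729 + 6*10.2549 = 249.5023


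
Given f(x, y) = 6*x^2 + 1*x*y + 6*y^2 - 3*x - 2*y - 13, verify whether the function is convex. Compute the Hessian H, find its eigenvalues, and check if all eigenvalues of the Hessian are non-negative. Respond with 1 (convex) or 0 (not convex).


The Hessian of f(x,y) = 6*x^2 + 1*x*y + 6*y^2 - 3*x - 2*y - 13 is:
H = [[12, 1], [1, 12]]
Trace = 12 + 12 = 24
Determinant = 12*12 - (1)^2 = 143
Discriminant = (24)^2 - 4*143 = 4.0
Eigenvalues: lambda_1 = 11.0, lambda_2 = 13.0
The function is convex.

1


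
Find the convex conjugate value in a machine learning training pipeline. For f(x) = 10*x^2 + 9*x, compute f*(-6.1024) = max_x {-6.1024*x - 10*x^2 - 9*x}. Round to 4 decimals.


f*(y) = sup_x {y*x - a*x^2 - b*x} = sup_x {(y-b)*x - a*x^2}
FOC: (y - b) - 2a*x = 0 => x* = (y - b)/(2a)
x* = (-6.1024 - 9)/(2*10) = -0.7551
f*(-6.1024) = (y-b)^2/(4a) = (-6.1024 - 9)^2/(4*10)
= 228.0825/40 = 5.7021


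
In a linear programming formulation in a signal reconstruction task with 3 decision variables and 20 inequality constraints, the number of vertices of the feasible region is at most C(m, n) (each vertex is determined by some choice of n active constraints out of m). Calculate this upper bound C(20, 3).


Each vertex corresponds to some choice of n active constraints out of m, so the number of vertices is at most C(m, n) = m! / (n!(m-n)!).
m = 20, n = 3
Numerator: 20 * 19 * 18
Denominator: 3! = 6
C(20, 3) = 1140


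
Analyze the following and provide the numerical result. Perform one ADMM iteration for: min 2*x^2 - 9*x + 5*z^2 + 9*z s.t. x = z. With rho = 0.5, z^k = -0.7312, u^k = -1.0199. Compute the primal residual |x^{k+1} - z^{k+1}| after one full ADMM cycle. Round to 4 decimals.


ADMM iteration with rho = 0.5, z^k = -0.7312, u^k = -1.0199
Step 1: x-update.
Minimize 2*x^2 - 9*x + (0.5/2)*(x + 0.7312 - 1.0199)^2
FOC: (2*2 + 0.5)*x = 9 + 0.5*(-0.7312 + 1.0199)
x^{k+1} = 2.0321
Step 2: z-update.
Minimize 5*z^2 + 9*z + (0.5/2)*(2.0321 - z - 1.0199)^2
FOC: (2*5 + 0.5)*z = -9 + 0.5*(2.0321 - 1.0199)
z^{k+1} = -0.8089
Step 3: u-update.
u^{k+1} = -1.0199 + 2.0321 + 0.8089 = 1.8211
Step 4: Primal residual = |2.0321 + 0.8089| = 2.841


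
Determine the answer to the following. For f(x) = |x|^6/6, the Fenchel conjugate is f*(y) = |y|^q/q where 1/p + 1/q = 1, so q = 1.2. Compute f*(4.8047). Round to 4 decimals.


The conjugate exponent q satisfies 1/p + 1/q = 1.
p = 6, so q = 6/(6 - 1) = 1.2
|y|^q = 4.8047^1.2 = 6.5766
f*(4.8047) = 6.5766 / 1.2 = 5.4805


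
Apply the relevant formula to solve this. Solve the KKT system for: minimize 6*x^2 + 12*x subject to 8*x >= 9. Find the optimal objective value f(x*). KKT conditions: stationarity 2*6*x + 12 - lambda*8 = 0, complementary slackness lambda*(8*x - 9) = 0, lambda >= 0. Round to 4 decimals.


Step 1: Try lambda = 0 (constraint inactive).
x_unc = -12/(2*6) = -1.0
Check: 8*-1.0 = -8.0 < 9 -- violated!
Step 2: Constraint must be active: 8*x = 9
x* = 9/8 = 1.125
lambda = (2*6*1.125 + 12)/8 = 3.1875
Step 3: Compute optimal value.
f(x*) = 6*1.125^2 + 12*1.125 = 21.0938


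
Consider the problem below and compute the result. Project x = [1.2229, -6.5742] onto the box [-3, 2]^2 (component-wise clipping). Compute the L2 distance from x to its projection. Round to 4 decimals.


Project each component onto [-3, 2].
clip(1.2229) = 1.2229, clip(-6.5742) = -3.0
Projection = [1.2229, -3.0]
Squared diffs: [0.0, 12.7749]
Distance = sqrt(12.7749) = 3.5742


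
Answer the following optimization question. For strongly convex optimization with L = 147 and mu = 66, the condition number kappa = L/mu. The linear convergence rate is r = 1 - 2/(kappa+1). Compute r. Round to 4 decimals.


Step 1: Compute the condition number.
kappa = L/mu = 147/66 = 2.2273
Step 2: Compute the convergence rate.
r = 1 - 2/(kappa + 1) = 1 - 2*mu/(L + mu) = (L - mu)/(L + mu) = 81/213 = 0.3803


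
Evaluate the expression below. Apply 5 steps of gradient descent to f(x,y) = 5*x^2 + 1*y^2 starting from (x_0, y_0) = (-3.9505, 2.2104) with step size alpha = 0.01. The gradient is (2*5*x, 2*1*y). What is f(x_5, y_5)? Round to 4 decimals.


Gradient descent on f(x,y) = 5*x^2 + 1*y^2.
Starting point: (-3.9505, 2.2104), alpha = 0.01
Step 1: grad_x = 2*5*-3.9505 = -39.505, grad_y = 2*1*2.2104 = 4.4208
  x_1 = -3.9505 - 0.01*-39.505 = -3.5555
  y_1 = 2.2104 - 0.01*4.4208 = 2.1662
Step 2: grad_x = 2*5*-3.5555 = -35.5545, grad_y = 2*1*2.1662 = 4.3324
  x_2 = -3.5555 - 0.01*-35.5545 = -3.1999
  y_2 = 2.1662 - 0.01*4.3324 = 2.1229
Step 3: grad_x = 2*5*-3.1999 = -31.9991, grad_y = 2*1*2.1229 = 4.2457
  x_3 = -3.1999 - 0.01*-31.9991 = -2.8799
  y_3 = 2.1229 - 0.01*4.2457 = 2.0804
Step 4: grad_x = 2*5*-2.8799 = -28.7991, grad_y = 2*1*2.0804 = 4.1608
  x_4 = -2.8799 - 0.01*-28.7991 = -2.5919
  y_4 = 2.0804 - 0.01*4.1608 = 2.0388
Step 5: grad_x = 2*5*-2.5919 = -25.9192, grad_y = 2*1*2.0388 = 4.0776
  x_5 = -2.5919 - 0.01*-25.9192 = -2.3327
  y_5 = 2.0388 - 0.01*4.0776 = 1.998
f(-2.3327, 1.998) = 5*(-2.3327)^2 + 1*1.998^2 = 31.2003


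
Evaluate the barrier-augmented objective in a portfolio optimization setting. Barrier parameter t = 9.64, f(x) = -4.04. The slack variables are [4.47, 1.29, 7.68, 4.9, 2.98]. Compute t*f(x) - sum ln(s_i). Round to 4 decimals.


Step 1: Compute log-barrier.
ln values: [1.4974, 0.2546, 2.0386, 1.5892, 1.0919]
phi = -(1.4974 + 0.2546 + 2.0386 + 1.5892 + 1.0919) = -6.4718
Step 2: Compute augmented objective.
t*f(x) = 9.64*-4.04 = -38.9456
Total = -38.9456 - 6.4718 = -45.4174


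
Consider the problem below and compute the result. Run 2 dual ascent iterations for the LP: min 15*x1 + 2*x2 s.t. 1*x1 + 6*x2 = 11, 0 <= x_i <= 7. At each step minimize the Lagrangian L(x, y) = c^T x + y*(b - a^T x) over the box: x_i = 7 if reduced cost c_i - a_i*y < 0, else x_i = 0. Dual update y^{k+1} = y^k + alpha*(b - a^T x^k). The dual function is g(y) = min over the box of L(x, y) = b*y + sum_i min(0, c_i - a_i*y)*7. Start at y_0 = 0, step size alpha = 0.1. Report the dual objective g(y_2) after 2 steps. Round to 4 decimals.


Dual ascent for LP: min 15*x1 + 2*x2, 1*x1 + 6*x2 = 11, 0 <= x_i <= 7
Step 1: y^k = 0.0, reduced costs: (15.0, 2.0)
  x^k = (0.0, 0.0), subgradient = b - a^T x = 11.0
  y^{k+1} = 0.0 + 0.1*11.0 = 1.1
Step 2: y^k = 1.1, reduced costs: (13.9, -4.6)
  x^k = (0.0, 7.0), subgradient = b - a^T x = -31.0
  y^{k+1} = 1.1 + 0.1*-31.0 = -2.0
Dual objective at y_2 = -2.0: reduced costs (17.0, 14.0), box minimizer x = (0.0, 0.0)
g(y_2) = b*y + (c1 - a1*y)*x1 + (c2 - a2*y)*x2 = 11*(-2.0) + 17.0*0.0 + 14.0*0.0 = -22.0 + 0.0 + 0.0 = -22.0


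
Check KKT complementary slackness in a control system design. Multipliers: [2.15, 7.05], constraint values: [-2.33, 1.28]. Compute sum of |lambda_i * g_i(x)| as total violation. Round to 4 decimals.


KKT complementary slackness check:
lambda_1 * g_1 = 2.15 * -2.33 = -5.0095
lambda_2 * g_2 = 7.05 * 1.28 = 9.024
Total violation = 5.0095 + 9.024 = 14.0335


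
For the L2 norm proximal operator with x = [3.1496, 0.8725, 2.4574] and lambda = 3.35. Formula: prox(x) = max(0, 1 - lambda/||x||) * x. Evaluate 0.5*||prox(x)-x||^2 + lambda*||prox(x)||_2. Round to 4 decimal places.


Step 1: Compute ||x||.
||x|| = 4.089
Step 2: Compute scaling factor.
scale = max(0, 1 - 3.35/4.089) = 0.1807
Step 3: prox(x) = [0.5692, 0.1577, 0.4441]
||prox(x)|| = 0.739
Step 4: Proximal objective.
0.5*||prox-x||^2 = 5.6113
lambda*||prox|| = 2.4757
Total = 8.087


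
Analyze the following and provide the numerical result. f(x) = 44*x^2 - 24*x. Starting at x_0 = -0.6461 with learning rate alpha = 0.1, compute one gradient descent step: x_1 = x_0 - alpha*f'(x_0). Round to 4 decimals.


We compute the gradient at x_0 and apply the update.
f'(x) = 88*x - 24
f'(-0.6461) = 88*-0.6461 - 24 = -80.8568
x_1 = -0.6461 - 0.1*-80.8568 = 7.4396


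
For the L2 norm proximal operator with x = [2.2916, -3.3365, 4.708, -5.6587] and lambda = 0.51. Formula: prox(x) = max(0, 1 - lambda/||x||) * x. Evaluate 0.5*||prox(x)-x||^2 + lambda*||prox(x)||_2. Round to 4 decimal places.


Step 1: Compute ||x||.
||x|| = 8.4006
Step 2: Compute scaling factor.
scale = max(0, 1 - 0.51/8.4006) = 0.9393
Step 3: prox(x) = [2.1525, -3.1339, 4.4222, -5.3152]
||prox(x)|| = 7.8906
Step 4: Proximal objective.
0.5*||prox-x||^2 = 0.1301
lambda*||prox|| = 4.0242
Total = 4.1542


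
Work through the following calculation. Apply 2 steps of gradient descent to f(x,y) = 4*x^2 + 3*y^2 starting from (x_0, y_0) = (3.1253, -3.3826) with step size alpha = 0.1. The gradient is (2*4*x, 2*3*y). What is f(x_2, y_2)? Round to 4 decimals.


Gradient descent on f(x,y) = 4*x^2 + 3*y^2.
Starting point: (3.1253, -3.3826), alpha = 0.1
Step 1: grad_x = 2*4*3.1253 = 25.0024, grad_y = 2*3*-3.3826 = -20.2956
  x_1 = 3.1253 - 0.1*25.0024 = 0.6251
  y_1 = -3.3826 - 0.1*-20.2956 = -1.353
Step 2: grad_x = 2*4*0.6251 = 5.0005, grad_y = 2*3*-1.353 = -8.1182
  x_2 = 0.6251 - 0.1*5.0005 = 0.125
  y_2 = -1.353 - 0.1*-8.1182 = -0.5412
f(0.125, -0.5412) = 4*0.125^2 + 3*(-0.5412)^2 = 0.9413


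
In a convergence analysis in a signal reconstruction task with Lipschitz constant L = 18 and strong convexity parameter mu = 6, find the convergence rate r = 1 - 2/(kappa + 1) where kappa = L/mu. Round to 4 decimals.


Step 1: Compute the condition number.
kappa = L/mu = 18/6 = 3.0
Step 2: Compute the convergence rate.
r = 1 - 2/(kappa + 1) = 1 - 2*mu/(L + mu) = (L - mu)/(L + mu) = 12/24 = 0.5


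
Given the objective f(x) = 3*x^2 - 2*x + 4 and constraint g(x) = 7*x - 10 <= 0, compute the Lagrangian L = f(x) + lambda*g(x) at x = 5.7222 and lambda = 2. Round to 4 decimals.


Step 1: Evaluate f(x).
f(5.7222) = 3*5.7222^2 - 2*5.7222 + 4 = 90.7863
Step 2: Evaluate g(x).
g(5.7222) = 7*5.7222 - 10 = 30.0554
Step 3: Compute Lagrangian.
L = 90.7863 + 2*30.0554 = 150.8971


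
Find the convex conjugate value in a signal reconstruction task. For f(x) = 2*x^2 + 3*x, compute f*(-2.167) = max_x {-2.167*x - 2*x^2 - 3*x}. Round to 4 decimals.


f*(y) = sup_x {y*x - a*x^2 - b*x} = sup_x {(y-b)*x - a*x^2}
FOC: (y - b) - 2a*x = 0 => x* = (y - b)/(2a)
x* = (-2.167 - 3)/(2*2) = -1.2918
f*(-2.167) = (y-b)^2/(4a) = (-2.167 - 3)^2/(4*2)
= 26.6979/8 = 3.3372


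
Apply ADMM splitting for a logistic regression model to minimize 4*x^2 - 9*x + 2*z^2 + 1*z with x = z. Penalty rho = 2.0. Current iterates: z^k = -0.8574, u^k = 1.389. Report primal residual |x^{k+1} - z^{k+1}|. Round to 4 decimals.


ADMM iteration with rho = 2.0, z^k = -0.8574, u^k = 1.389
Step 1: x-update.
Minimize 4*x^2 - 9*x + (2.0/2)*(x + 0.8574 + 1.389)^2
FOC: (2*4 + 2.0)*x = 9 + 2.0*(-0.8574 - 1.389)
x^{k+1} = 0.4507
Step 2: z-update.
Minimize 2*z^2 + 1*z + (2.0/2)*(0.4507 - z + 1.389)^2
FOC: (2*2 + 2.0)*z = -1 + 2.0*(0.4507 + 1.389)
z^{k+1} = 0.4466
Step 3: u-update.
u^{k+1} = 1.389 + 0.4507 - 0.4466 = 1.3931
Step 4: Primal residual = |0.4507 - 0.4466| = 0.0041


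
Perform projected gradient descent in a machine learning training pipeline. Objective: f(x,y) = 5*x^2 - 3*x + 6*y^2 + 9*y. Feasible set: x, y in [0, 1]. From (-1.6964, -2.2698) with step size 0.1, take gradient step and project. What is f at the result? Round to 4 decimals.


Step 1: Compute gradient at (-1.6964, -2.2698).
grad_x = 2*5*-1.6964 - 3 = -19.964
grad_y = 2*6*-2.2698 + 9 = -18.2376
Step 2: Gradient step.
x_raw = -1.6964 - 0.1*-19.964 = 0.3
y_raw = -2.2698 - 0.1*-18.2376 = -0.446
Step 3: Project onto [0, 1].
x_proj = clip(0.3) = 0.3
y_proj = clip(-0.446) = 0.0
Step 4: Evaluate f.
f(0.3, 0.0) = -0.45


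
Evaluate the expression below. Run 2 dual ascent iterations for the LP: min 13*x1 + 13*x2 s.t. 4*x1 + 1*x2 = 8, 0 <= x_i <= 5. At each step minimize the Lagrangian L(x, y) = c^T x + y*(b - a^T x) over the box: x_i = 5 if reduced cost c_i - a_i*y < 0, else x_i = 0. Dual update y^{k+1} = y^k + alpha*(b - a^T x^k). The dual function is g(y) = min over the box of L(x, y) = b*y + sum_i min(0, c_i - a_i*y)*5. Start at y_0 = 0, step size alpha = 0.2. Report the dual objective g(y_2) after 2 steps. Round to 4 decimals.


Dual ascent for LP: min 13*x1 + 13*x2, 4*x1 + 1*x2 = 8, 0 <= x_i <= 5
Step 1: y^k = 0.0, reduced costs: (13.0, 13.0)
  x^k = (0.0, 0.0), subgradient = b - a^T x = 8.0
  y^{k+1} = 0.0 + 0.2*8.0 = 1.6
Step 2: y^k = 1.6, reduced costs: (6.6, 11.4)
  x^k = (0.0, 0.0), subgradient = b - a^T x = 8.0
  y^{k+1} = 1.6 + 0.2*8.0 = 3.2
Dual objective at y_2 = 3.2: reduced costs (0.2, 9.8), box minimizer x = (0.0, 0.0)
g(y_2) = b*y + (c1 - a1*y)*x1 + (c2 - a2*y)*x2 = 8*3.2 + 0.2*0.0 + 9.8*0.0 = 25.6 + 0.0 + 0.0 = 25.6


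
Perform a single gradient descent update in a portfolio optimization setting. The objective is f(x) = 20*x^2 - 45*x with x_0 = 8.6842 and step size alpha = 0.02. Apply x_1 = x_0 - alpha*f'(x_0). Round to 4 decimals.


We compute the gradient at x_0 and apply the update.
f'(x) = 40*x - 45
f'(8.6842) = 40*8.6842 - 45 = 302.368
x_1 = 8.6842 - 0.02*302.368 = 2.6368


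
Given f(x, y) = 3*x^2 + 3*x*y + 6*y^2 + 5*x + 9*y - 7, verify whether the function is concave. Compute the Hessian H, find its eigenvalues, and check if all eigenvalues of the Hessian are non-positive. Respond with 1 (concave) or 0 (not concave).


The Hessian of f(x,y) = 3*x^2 + 3*x*y + 6*y^2 + 5*x + 9*y - 7 is:
H = [[6, 3], [3, 12]]
Trace = 6 + 12 = 18
Determinant = 6*12 - (3)^2 = 63
Discriminant = (18)^2 - 4*63 = 72.0
Eigenvalues: lambda_1 = 4.7574, lambda_2 = 13.2426
The function is not concave.

0


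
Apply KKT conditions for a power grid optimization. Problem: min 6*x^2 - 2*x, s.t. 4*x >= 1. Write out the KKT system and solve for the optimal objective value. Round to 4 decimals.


Step 1: Try lambda = 0 (constraint inactive).
x_unc = 2/(2*6) = 0.1667
Check: 4*0.1667 = 0.6668 < 1 -- violated!
Step 2: Constraint must be active: 4*x = 1
x* = 1/4 = 0.25
lambda = (2*6*0.25 - 2)/4 = 0.25
Step 3: Compute optimal value.
f(x*) = 6*0.25^2 - 2*0.25 = -0.125


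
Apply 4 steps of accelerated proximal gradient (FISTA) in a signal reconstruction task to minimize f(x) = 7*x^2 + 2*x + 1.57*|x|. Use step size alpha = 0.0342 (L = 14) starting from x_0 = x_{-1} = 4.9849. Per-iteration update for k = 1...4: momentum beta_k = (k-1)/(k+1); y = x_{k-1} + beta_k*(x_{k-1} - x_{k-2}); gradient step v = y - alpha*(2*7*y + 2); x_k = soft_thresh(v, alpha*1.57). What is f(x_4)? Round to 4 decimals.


FISTA on f(x) = 7*x^2 + 2*x + 1.57*|x|
L = 14, alpha = 0.0342
Iteration 1: beta = 0.0, y = 4.9849 + 0.0*(4.9849 - 4.9849) = 4.9849
  grad(y) = 71.7886, v = y - alpha*grad = 2.5297
  prox(v) = soft_thresh(2.5297, 0.0537) = 2.476
Iteration 2: beta = 0.3333, y = 2.476 + 0.3333*(2.476 - 4.9849) = 1.6397
  grad(y) = 24.9565, v = y - alpha*grad = 0.7862
  prox(v) = soft_thresh(0.7862, 0.0537) = 0.7325
Iteration 3: beta = 0.5, y = 0.7325 + 0.5*(0.7325 - 2.476) = -0.1392
  grad(y) = 0.0511, v = y - alpha*grad = -0.141
  prox(v) = soft_thresh(-0.141, 0.0537) = -0.0873
Iteration 4: beta = 0.6, y = -0.0873 + 0.6*(-0.0873 - 0.7325) = -0.5791
  grad(y) = -6.108, v = y - alpha*grad = -0.3702
  prox(v) = soft_thresh(-0.3702, 0.0537) = -0.3166
f(x_4) = 7*(-0.3166)^2 + 2*(-0.3166) + 1.57*|-0.3166| = 0.5653


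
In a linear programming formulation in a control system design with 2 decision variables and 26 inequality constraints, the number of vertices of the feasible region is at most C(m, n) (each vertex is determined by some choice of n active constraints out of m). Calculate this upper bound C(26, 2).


Each vertex corresponds to some choice of n active constraints out of m, so the number of vertices is at most C(m, n) = m! / (n!(m-n)!).
m = 26, n = 2
Numerator: 26 * 25
Denominator: 2! = 2
C(26, 2) = 325


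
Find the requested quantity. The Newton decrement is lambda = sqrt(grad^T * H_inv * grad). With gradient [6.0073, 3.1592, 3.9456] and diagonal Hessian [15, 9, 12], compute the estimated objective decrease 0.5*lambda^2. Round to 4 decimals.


Step 1: H is diagonal, so H^(-1) * g = [0.4005, 0.351, 0.3288].
Step 2: g^T H^(-1) g = sum_i g_i^2 / H_ii
  = (6.0073)^2/15 + (3.1592)^2/9 + (3.9456)^2/12
  = 2.4058 + 1.1089 + 1.2973 = 4.8121
Step 3: Objective decrease = 0.5 * g^T H^(-1) g = 2.4061


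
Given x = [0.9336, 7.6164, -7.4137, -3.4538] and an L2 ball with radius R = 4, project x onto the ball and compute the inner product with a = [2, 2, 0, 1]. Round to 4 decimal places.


Step 1: Compute ||x|| (intermediates to 6 decimals).
||x|| = sqrt(0.9336^2 + 7.6164^2 + (-7.4137)^2 + (-3.4538)^2) = 11.214849
Step 2: Project.
Since ||x|| > R, scale = R/||x|| = 4/11.214849 = 0.35667, proj(x) = scale * x
proj(x) = [0.332987, 2.716541, -2.644244, -1.231867]
Step 3: Dot product.
a^T * proj(x) = 2*0.332987 + 2*2.716541 + 0*(-2.644244) + 1*(-1.231867) = 4.8672


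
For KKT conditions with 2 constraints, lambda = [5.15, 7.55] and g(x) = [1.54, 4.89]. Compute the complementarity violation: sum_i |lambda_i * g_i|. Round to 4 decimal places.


KKT complementary slackness check:
lambda_1 * g_1 = 5.15 * 1.54 = 7.931
lambda_2 * g_2 = 7.55 * 4.89 = 36.9195
Total violation = 7.931 + 36.9195 = 44.8505


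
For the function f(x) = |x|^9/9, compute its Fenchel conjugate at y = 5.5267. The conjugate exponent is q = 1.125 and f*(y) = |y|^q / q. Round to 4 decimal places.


The conjugate exponent q satisfies 1/p + 1/q = 1.
p = 9, so q = 9/(9 - 1) = 1.125
|y|^q = 5.5267^1.125 = 6.8434
f*(5.5267) = 6.8434 / 1.125 = 6.0831


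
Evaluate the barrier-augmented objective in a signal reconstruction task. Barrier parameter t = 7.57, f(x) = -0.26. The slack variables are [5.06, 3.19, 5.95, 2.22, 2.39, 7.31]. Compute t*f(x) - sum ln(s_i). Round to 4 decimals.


Step 1: Compute log-barrier.
ln values: [1.6214, 1.16, 1.7834, 0.7975, 0.8713, 1.9892]
phi = -(1.6214 + 1.16 + 1.7834 + 0.7975 + 0.8713 + 1.9892) = -8.2228
Step 2: Compute augmented objective.
t*f(x) = 7.57*-0.26 = -1.9682
Total = -1.9682 - 8.2228 = -10.191


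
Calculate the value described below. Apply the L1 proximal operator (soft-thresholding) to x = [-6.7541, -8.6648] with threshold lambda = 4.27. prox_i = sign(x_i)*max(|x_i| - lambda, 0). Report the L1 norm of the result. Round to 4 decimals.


Soft-thresholding with lambda = 4.27:
prox(-6.7541) = sign(-6.7541)*max(|-6.7541| - 4.27, 0) = -2.4841
prox(-8.6648) = sign(-8.6648)*max(|-8.6648| - 4.27, 0) = -4.3948
prox(x) = [-2.4841, -4.3948]
||prox(x)||_1 = 2.4841 + 4.3948 = 6.8789


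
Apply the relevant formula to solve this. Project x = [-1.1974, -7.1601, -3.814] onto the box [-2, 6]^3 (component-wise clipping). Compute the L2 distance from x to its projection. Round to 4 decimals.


Project each component onto [-2, 6].
clip(-1.1974) = -1.1974, clip(-7.1601) = -2.0, clip(-3.814) = -2.0
Projection = [-1.1974, -2.0, -2.0]
Squared diffs: [0.0, 26.6266, 3.2906]
Distance = sqrt(29.9172) = 5.4697


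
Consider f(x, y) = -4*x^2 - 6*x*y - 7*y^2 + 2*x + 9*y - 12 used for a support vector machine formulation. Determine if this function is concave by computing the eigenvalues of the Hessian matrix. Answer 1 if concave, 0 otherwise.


The Hessian of f(x,y) = -4*x^2 - 6*x*y - 7*y^2 + 2*x + 9*y - 12 is:
H = [[-8, -6], [-6, -14]]
Trace = -8 - 14 = -22
Determinant = -8*-14 - (-6)^2 = 76
Discriminant = (-22)^2 - 4*76 = 180.0
Eigenvalues: lambda_1 = -17.7082, lambda_2 = -4.2918
The function is concave.

1


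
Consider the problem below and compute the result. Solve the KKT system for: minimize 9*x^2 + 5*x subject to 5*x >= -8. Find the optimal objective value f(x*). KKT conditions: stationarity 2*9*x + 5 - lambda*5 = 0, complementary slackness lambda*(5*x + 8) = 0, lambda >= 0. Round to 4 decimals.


Step 1: Try lambda = 0 (constraint inactive).
Stationarity: 2*9*x + 5 = 0
x* = -5/(2*9) = -5/18 = -0.2778 (rounded; the exact value -5/18 is used below)
Check constraint: 5*-0.2778 = -1.389 >= -8 -- satisfied.
Step 2: Compute optimal value.
f(x*) = 9*(-5/18)^2 + 5*(-5/18) = -0.6944


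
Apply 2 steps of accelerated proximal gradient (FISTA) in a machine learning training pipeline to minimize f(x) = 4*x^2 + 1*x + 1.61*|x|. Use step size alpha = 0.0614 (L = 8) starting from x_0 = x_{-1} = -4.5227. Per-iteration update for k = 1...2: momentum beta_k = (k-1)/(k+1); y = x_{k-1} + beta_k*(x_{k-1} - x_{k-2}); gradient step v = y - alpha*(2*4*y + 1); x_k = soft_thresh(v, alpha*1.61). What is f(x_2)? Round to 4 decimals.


FISTA on f(x) = 4*x^2 + 1*x + 1.61*|x|
L = 8, alpha = 0.0614
Iteration 1: beta = 0.0, y = -4.5227 + 0.0*(-4.5227 + 4.5227) = -4.5227
  grad(y) = -35.1816, v = y - alpha*grad = -2.3625
  prox(v) = soft_thresh(-2.3625, 0.0989) = -2.2637
Iteration 2: beta = 0.3333, y = -2.2637 + 0.3333*(-2.2637 + 4.5227) = -1.5107
  grad(y) = -11.0856, v = y - alpha*grad = -0.83
  prox(v) = soft_thresh(-0.83, 0.0989) = -0.7312
f(x_2) = 4*(-0.7312)^2 + 1*(-0.7312) + 1.61*|-0.7312| = 2.5846


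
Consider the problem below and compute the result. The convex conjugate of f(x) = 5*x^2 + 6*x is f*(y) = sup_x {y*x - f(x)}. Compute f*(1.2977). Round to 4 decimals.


f*(y) = sup_x {y*x - a*x^2 - b*x} = sup_x {(y-b)*x - a*x^2}
FOC: (y - b) - 2a*x = 0 => x* = (y - b)/(2a)
x* = (1.2977 - 6)/(2*5) = -0.4702
f*(1.2977) = (y-b)^2/(4a) = (1.2977 - 6)^2/(4*5)
= 22.1116/20 = 1.1056


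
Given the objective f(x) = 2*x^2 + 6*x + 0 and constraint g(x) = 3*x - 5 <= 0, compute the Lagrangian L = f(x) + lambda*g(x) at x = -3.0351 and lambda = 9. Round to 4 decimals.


Step 1: Evaluate f(x).
f(-3.0351) = 2*(-3.0351)^2 + 6*(-3.0351) + 0 = 0.2131
Step 2: Evaluate g(x).
g(-3.0351) = 3*-3.0351 - 5 = -14.1053
Step 3: Compute Lagrangian.
L = 0.2131 + 9*-14.1053 = -126.7346


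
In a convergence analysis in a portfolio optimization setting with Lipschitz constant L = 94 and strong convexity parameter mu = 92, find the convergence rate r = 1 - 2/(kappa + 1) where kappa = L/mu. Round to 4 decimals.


Step 1: Compute the condition number.
kappa = L/mu = 94/92 = 1.0217
Step 2: Compute the convergence rate.
r = 1 - 2/(kappa + 1) = 1 - 2*mu/(L + mu) = (L - mu)/(L + mu) = 2/186 = 0.0108


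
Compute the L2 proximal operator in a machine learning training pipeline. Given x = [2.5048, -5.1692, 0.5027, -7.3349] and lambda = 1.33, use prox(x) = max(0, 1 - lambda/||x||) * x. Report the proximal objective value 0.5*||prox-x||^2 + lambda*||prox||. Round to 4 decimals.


Step 1: Compute ||x||.
||x|| = 9.33
Step 2: Compute scaling factor.
scale = max(0, 1 - 1.33/9.33) = 0.8574
Step 3: prox(x) = [2.1477, -4.4323, 0.431, -6.2893]
||prox(x)|| = 8.0
Step 4: Proximal objective.
0.5*||prox-x||^2 = 0.8845
lambda*||prox|| = 10.64
Total = 11.5244


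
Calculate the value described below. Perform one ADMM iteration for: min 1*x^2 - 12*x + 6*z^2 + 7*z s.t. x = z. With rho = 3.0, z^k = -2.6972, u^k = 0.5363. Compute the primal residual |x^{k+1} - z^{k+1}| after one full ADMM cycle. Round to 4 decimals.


ADMM iteration with rho = 3.0, z^k = -2.6972, u^k = 0.5363
Step 1: x-update.
Minimize 1*x^2 - 12*x + (3.0/2)*(x + 2.6972 + 0.5363)^2
FOC: (2*1 + 3.0)*x = 12 + 3.0*(-2.6972 - 0.5363)
x^{k+1} = 0.4599
Step 2: z-update.
Minimize 6*z^2 + 7*z + (3.0/2)*(0.4599 - z + 0.5363)^2
FOC: (2*6 + 3.0)*z = -7 + 3.0*(0.4599 + 0.5363)
z^{k+1} = -0.2674
Step 3: u-update.
u^{k+1} = 0.5363 + 0.4599 + 0.2674 = 1.2636
Step 4: Primal residual = |0.4599 + 0.2674| = 0.7273


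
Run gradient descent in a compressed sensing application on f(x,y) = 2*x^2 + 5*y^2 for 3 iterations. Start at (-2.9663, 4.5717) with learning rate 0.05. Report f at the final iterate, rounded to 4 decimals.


Gradient descent on f(x,y) = 2*x^2 + 5*y^2.
Starting point: (-2.9663, 4.5717), alpha = 0.05
Step 1: grad_x = 2*2*-2.9663 = -11.8652, grad_y = 2*5*4.5717 = 45.717
  x_1 = -2.9663 - 0.05*-11.8652 = -2.373
  y_1 = 4.5717 - 0.05*45.717 = 2.2859
Step 2: grad_x = 2*2*-2.373 = -9.4922, grad_y = 2*5*2.2859 = 22.8585
  x_2 = -2.373 - 0.05*-9.4922 = -1.8984
  y_2 = 2.2859 - 0.05*22.8585 = 1.1429
Step 3: grad_x = 2*2*-1.8984 = -7.5937, grad_y = 2*5*1.1429 = 11.4293
  x_3 = -1.8984 - 0.05*-7.5937 = -1.5187
  y_3 = 1.1429 - 0.05*11.4293 = 0.5715
f(-1.5187, 0.5715) = 2*(-1.5187)^2 + 5*0.5715^2 = 6.246


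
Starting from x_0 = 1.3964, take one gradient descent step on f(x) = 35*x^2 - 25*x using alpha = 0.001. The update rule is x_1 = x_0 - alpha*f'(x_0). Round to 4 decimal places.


We compute the gradient at x_0 and apply the update.
f'(x) = 70*x - 25
f'(1.3964) = 70*1.3964 - 25 = 72.748
x_1 = 1.3964 - 0.001*72.748 = 1.3237


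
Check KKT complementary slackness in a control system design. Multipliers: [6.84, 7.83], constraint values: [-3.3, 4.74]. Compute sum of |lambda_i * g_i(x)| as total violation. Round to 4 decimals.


KKT complementary slackness check:
lambda_1 * g_1 = 6.84 * -3.3 = -22.572
lambda_2 * g_2 = 7.83 * 4.74 = 37.1142
Total violation = 22.572 + 37.1142 = 59.6862


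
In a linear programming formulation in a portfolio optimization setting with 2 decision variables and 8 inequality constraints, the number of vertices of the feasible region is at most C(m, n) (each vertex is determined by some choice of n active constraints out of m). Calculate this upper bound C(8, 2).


Each vertex corresponds to some choice of n active constraints out of m, so the number of vertices is at most C(m, n) = m! / (n!(m-n)!).
m = 8, n = 2
Numerator: 8 * 7
Denominator: 2! = 2
C(8, 2) = 28


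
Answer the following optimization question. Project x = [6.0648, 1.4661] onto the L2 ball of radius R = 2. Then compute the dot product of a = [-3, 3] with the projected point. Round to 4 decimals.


Step 1: Compute ||x|| (intermediates to 6 decimals).
||x|| = sqrt(6.0648^2 + 1.4661^2) = 6.239491
Step 2: Project.
Since ||x|| > R, scale = R/||x|| = 2/6.239491 = 0.320539, proj(x) = scale * x
proj(x) = [1.944005, 0.469942]
Step 3: Dot product.
a^T * proj(x) = -3*1.944005 + 3*0.469942 = -4.4222


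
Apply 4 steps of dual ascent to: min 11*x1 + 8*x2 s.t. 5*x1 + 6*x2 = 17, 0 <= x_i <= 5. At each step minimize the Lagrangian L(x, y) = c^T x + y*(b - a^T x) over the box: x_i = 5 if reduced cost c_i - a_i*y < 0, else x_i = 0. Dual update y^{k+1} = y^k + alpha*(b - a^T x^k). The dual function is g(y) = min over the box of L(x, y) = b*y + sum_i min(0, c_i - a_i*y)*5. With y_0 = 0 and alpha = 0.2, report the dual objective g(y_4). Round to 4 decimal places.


Dual ascent for LP: min 11*x1 + 8*x2, 5*x1 + 6*x2 = 17, 0 <= x_i <= 5
Step 1: y^k = 0.0, reduced costs: (11.0, 8.0)
  x^k = (0.0, 0.0), subgradient = b - a^T x = 17.0
  y^{k+1} = 0.0 + 0.2*17.0 = 3.4
Step 2: y^k = 3.4, reduced costs: (-6.0, -12.4)
  x^k = (5.0, 5.0), subgradient = b - a^T x = -38.0
  y^{k+1} = 3.4 + 0.2*-38.0 = -4.2
Step 3: y^k = -4.2, reduced costs: (32.0, 33.2)
  x^k = (0.0, 0.0), subgradient = b - a^T x = 17.0
  y^{k+1} = -4.2 + 0.2*17.0 = -0.8
Step 4: y^k = -0.8, reduced costs: (15.0, 12.8)
  x^k = (0.0, 0.0), subgradient = b - a^T x = 17.0
  y^{k+1} = -0.8 + 0.2*17.0 = 2.6
Dual objective at y_4 = 2.6: reduced costs (-2.0, -7.6), box minimizer x = (5.0, 5.0)
g(y_4) = b*y + (c1 - a1*y)*x1 + (c2 - a2*y)*x2 = 17*2.6 + (-2.0)*5.0 + (-7.6)*5.0 = 44.2 - 10.0 - 38.0 = -3.8


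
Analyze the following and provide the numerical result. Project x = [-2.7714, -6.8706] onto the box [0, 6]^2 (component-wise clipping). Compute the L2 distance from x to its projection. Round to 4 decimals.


Project each component onto [0, 6].
clip(-2.7714) = 0.0, clip(-6.8706) = 0.0
Projection = [0.0, 0.0]
Squared diffs: [7.6807, 47.2051]
Distance = sqrt(54.8858) = 7.4085


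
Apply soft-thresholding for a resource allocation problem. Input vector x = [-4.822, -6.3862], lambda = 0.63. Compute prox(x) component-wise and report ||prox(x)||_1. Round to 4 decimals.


Soft-thresholding with lambda = 0.63:
prox(-4.822) = sign(-4.822)*max(|-4.822| - 0.63, 0) = -4.192
prox(-6.3862) = sign(-6.3862)*max(|-6.3862| - 0.63, 0) = -5.7562
prox(x) = [-4.192, -5.7562]
||prox(x)||_1 = 4.192 + 5.7562 = 9.9482


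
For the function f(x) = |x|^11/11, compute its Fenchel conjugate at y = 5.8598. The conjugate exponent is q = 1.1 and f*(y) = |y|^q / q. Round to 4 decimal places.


The conjugate exponent q satisfies 1/p + 1/q = 1.
p = 11, so q = 11/(11 - 1) = 1.1
|y|^q = 5.8598^1.1 = 6.9931
f*(5.8598) = 6.9931 / 1.1 = 6.3574


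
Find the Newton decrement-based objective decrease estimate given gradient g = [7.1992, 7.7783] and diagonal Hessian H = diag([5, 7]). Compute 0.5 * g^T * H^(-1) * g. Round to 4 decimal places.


Step 1: H is diagonal, so H^(-1) * g = [1.4398, 1.1112].
Step 2: g^T H^(-1) g = sum_i g_i^2 / H_ii
  = (7.1992)^2/5 + (7.7783)^2/7
  = 10.3657 + 8.6431 = 19.0088
Step 3: Objective decrease = 0.5 * g^T H^(-1) g = 9.5044


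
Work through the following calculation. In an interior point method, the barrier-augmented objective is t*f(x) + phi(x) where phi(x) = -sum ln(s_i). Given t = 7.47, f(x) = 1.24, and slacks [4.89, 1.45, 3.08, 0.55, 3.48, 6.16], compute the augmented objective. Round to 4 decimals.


Step 1: Compute log-barrier.
ln values: [1.5872, 0.3716, 1.1249, -0.5978, 1.247, 1.8181]
phi = -(1.5872 + 0.3716 + 1.1249 - 0.5978 + 1.247 + 1.8181) = -5.551
Step 2: Compute augmented objective.
t*f(x) = 7.47*1.24 = 9.2628
Total = 9.2628 - 5.551 = 3.7118


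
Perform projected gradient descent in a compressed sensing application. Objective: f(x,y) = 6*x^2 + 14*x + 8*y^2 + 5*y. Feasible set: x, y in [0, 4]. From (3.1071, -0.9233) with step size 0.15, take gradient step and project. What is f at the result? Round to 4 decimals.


Step 1: Compute gradient at (3.1071, -0.9233).
grad_x = 2*6*3.1071 + 14 = 51.2852
grad_y = 2*8*-0.9233 + 5 = -9.7728
Step 2: Gradient step.
x_raw = 3.1071 - 0.15*51.2852 = -4.5857
y_raw = -0.9233 - 0.15*-9.7728 = 0.5426
Step 3: Project onto [0, 4].
x_proj = clip(-4.5857) = 0.0
y_proj = clip(0.5426) = 0.5426
Step 4: Evaluate f.
f(0.0, 0.5426) = 5.0686


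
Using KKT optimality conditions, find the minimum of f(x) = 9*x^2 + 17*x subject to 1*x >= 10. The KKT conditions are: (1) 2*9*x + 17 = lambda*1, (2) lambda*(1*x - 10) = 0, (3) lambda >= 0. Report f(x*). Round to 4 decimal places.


Step 1: Try lambda = 0 (constraint inactive).
x_unc = -17/(2*9) = -0.9444
Check: 1*-0.9444 = -0.9444 < 10 -- violated!
Step 2: Constraint must be active: 1*x = 10
x* = 10/1 = 10.0
lambda = (2*9*10.0 + 17)/1 = 197.0
Step 3: Compute optimal value.
f(x*) = 9*10.0^2 + 17*10.0 = 1070.0


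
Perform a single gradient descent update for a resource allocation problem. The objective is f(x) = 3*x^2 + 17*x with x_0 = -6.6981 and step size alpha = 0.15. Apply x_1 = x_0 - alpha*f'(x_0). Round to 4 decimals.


We compute the gradient at x_0 and apply the update.
f'(x) = 6*x + 17
f'(-6.6981) = 6*-6.6981 + 17 = -23.1886
x_1 = -6.6981 - 0.15*-23.1886 = -3.2198


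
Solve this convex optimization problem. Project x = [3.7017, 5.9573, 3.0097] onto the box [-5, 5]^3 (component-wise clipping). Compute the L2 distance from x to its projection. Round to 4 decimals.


Project each component onto [-5, 5].
clip(3.7017) = 3.7017, clip(5.9573) = 5.0, clip(3.0097) = 3.0097
Projection = [3.7017, 5.0, 3.0097]
Squared diffs: [0.0, 0.9164, 0.0]
Distance = sqrt(0.9164) = 0.9573


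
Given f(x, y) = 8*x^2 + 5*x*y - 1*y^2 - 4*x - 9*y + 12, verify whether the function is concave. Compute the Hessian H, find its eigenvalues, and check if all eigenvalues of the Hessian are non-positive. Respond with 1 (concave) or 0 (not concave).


The Hessian of f(x,y) = 8*x^2 + 5*x*y - 1*y^2 - 4*x - 9*y + 12 is:
H = [[16, 5], [5, -2]]
Trace = 16 - 2 = 14
Determinant = 16*-2 - (5)^2 = -57
Discriminant = (14)^2 - 4*-57 = 424.0
Eigenvalues: lambda_1 = -3.2956, lambda_2 = 17.2956
The function is not concave.

0


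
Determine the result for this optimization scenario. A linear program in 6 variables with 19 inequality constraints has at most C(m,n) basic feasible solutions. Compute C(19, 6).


Each vertex corresponds to some choice of n active constraints out of m, so the number of vertices is at most C(m, n) = m! / (n!(m-n)!).
m = 19, n = 6
Numerator: 19 * 18 * 17 * 16 * 15 * 14
Denominator: 6! = 720
C(19, 6) = 27132


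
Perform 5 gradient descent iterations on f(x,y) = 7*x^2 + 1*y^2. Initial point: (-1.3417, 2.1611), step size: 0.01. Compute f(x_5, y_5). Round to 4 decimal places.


Gradient descent on f(x,y) = 7*x^2 + 1*y^2.
Starting point: (-1.3417, 2.1611), alpha = 0.01
Step 1: grad_x = 2*7*-1.3417 = -18.7838, grad_y = 2*1*2.1611 = 4.3222
  x_1 = -1.3417 - 0.01*-18.7838 = -1.1539
  y_1 = 2.1611 - 0.01*4.3222 = 2.1179
Step 2: grad_x = 2*7*-1.1539 = -16.1541, grad_y = 2*1*2.1179 = 4.2358
  x_2 = -1.1539 - 0.01*-16.1541 = -0.9923
  y_2 = 2.1179 - 0.01*4.2358 = 2.0755
Step 3: grad_x = 2*7*-0.9923 = -13.8925, grad_y = 2*1*2.0755 = 4.151
  x_3 = -0.9923 - 0.01*-13.8925 = -0.8534
  y_3 = 2.0755 - 0.01*4.151 = 2.034
Step 4: grad_x = 2*7*-0.8534 = -11.9475, grad_y = 2*1*2.034 = 4.068
  x_4 = -0.8534 - 0.01*-11.9475 = -0.7339
  y_4 = 2.034 - 0.01*4.068 = 1.9933
Step 5: grad_x = 2*7*-0.7339 = -10.2749, grad_y = 2*1*1.9933 = 3.9867
  x_5 = -0.7339 - 0.01*-10.2749 = -0.6312
  y_5 = 1.9933 - 0.01*3.9867 = 1.9535
f(-0.6312, 1.9535) = 7*(-0.6312)^2 + 1*1.9535^2 = 6.6047


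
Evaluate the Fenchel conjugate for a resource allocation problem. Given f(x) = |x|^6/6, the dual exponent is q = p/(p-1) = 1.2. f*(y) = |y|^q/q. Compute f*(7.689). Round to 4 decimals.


The conjugate exponent q satisfies 1/p + 1/q = 1.
p = 6, so q = 6/(6 - 1) = 1.2
|y|^q = 7.689^1.2 = 11.5623
f*(7.689) = 11.5623 / 1.2 = 9.6352
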